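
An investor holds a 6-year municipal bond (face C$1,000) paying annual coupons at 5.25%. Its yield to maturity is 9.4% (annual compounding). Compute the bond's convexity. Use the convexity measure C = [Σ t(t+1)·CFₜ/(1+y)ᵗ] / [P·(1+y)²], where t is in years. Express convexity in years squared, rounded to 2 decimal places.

With y = 0.094:
  t   CF        PV=CF/(1+0.094)^t    t·PV        t(t+1)·PV
  1        52.50        47.9890        47.9890          95.9781
  2        52.50        43.8657        87.7313         263.1940
  3        52.50        40.0966       120.2897         481.1590
  4        52.50        36.6514       146.6054         733.0271
  5        52.50        33.5022       167.5108       1,005.0645
  6     1,052.50       613.9290     3,683.5742      25,785.0194
  Σ                    816.0338     4,253.7005      28,363.4420
P = 816.0338.
Convexity = Σ t(t+1)·PV / [P·(1+y)²] = 28,363.4420 / (816.0338 × 1.196836) = 29.04131.

29.04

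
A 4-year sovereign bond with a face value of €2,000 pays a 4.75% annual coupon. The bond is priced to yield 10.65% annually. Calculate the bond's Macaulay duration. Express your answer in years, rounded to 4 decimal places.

3.7040 years

Periodic yield y = 0.1065. Discount each cash flow and weight by its year:
  t   CF        PV=CF/(1+0.1065)^t    t·PV
  1        95.00        85.8563        85.8563
  2        95.00        77.5927       155.1854
  3        95.00        70.1244       210.3733
  4     2,095.00     1,397.5854     5,590.3416
  Σ                  1,631.1588     6,041.7566
Price P = Σ PV = 1,631.1588.
Macaulay duration = Σ(t·PV) / P = 6,041.7566 / 1,631.1588 = 3.70397 years.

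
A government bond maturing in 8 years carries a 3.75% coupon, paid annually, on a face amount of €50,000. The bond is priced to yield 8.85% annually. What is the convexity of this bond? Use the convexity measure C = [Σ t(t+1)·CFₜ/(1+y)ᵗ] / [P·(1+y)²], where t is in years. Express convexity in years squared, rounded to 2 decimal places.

49.37

With y = 0.0885:
  t   CF        PV=CF/(1+0.0885)^t    t·PV        t(t+1)·PV
  1     1,875.00     1,722.5540     1,722.5540       3,445.1079
  2     1,875.00     1,582.5025     3,165.0050       9,495.0150
  3     1,875.00     1,453.8379     4,361.5136      17,446.0542
  4     1,875.00     1,335.6342     5,342.5369      26,712.6845
  5     1,875.00     1,227.0411     6,135.2054      36,811.2326
  6     1,875.00     1,127.2771     6,763.6624      47,345.6368
  7     1,875.00     1,035.6243     7,249.3702      57,994.9616
  8    51,875.00    26,322.7126   210,581.7011   1,895,235.3101
  Σ                 35,807.1837   245,321.5486   2,094,486.0028
P = 35,807.1837.
Convexity = Σ t(t+1)·PV / [P·(1+y)²] = 2,094,486.0028 / (35,807.1837 × 1.184832) = 49.36856.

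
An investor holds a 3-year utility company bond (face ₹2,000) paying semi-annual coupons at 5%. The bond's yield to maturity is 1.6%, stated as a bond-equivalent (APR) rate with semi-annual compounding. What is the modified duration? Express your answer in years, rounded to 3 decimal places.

2.810 years

Periodic yield y = 0.008. First find Macaulay duration:
  t   CF        PV=CF/(1+0.008)^t    t·PV
  1        50.00        49.6032        49.6032
  2        50.00        49.2095        98.4190
  3        50.00        48.8189       146.4568
  4        50.00        48.4315       193.7260
  5        50.00        48.0471       240.2356
  6     2,050.00     1,954.2975    11,725.7848
  Σ                  2,198.4077    12,454.2254
P = 2,198.4077; Macaulay duration = 12,454.2254 / 2,198.4077 = 5.66511 half-year periods = 2.83256 years.
Modified duration = D_Mac / (1 + y) = 2.83256 / 1.008 = 2.81008 years.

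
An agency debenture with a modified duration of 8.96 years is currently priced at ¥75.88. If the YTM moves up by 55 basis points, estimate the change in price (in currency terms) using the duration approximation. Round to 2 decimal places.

Duration approximation: ΔP/P ≈ -D_mod · Δy = -8.96 × (+0.0055) = -0.049280.
ΔP ≈ 75.88 × (-0.049280) = -3.7393664.

-¥3.74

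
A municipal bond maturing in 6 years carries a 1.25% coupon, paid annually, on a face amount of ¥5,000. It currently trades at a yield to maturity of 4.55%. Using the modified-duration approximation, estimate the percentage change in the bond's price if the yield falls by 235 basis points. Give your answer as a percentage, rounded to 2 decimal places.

Periodic yield y = 0.0455. Modified duration first:
  t   CF        PV=CF/(1+0.0455)^t    t·PV
  1        62.50        59.7800        59.7800
  2        62.50        57.1784       114.3568
  3        62.50        54.6900       164.0700
  4        62.50        52.3099       209.2396
  5        62.50        50.0334       250.1669
  6     5,062.50     3,876.3306    23,257.9838
  Σ                  4,150.3223    24,055.5971
P = 4,150.3223; D_Mac = 5.79608 yrs; D_mod = 5.79608/(1+0.0455) = 5.54383 yrs.
ΔP/P ≈ -D_mod · Δy = -5.54383 × (-0.0235) = +0.130280 = +13.0280%.

+13.03%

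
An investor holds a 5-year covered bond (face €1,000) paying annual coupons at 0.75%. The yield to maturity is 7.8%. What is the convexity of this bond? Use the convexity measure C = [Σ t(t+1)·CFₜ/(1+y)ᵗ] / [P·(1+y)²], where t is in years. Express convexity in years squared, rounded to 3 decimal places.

With y = 0.078:
  t   CF        PV=CF/(1+0.078)^t    t·PV        t(t+1)·PV
  1         7.50         6.9573         6.9573          13.9147
  2         7.50         6.4539        12.9078          38.7235
  3         7.50         5.9869        17.9608          71.8433
  4         7.50         5.5537        22.2150         111.0750
  5     1,007.50       692.0720     3,460.3598      20,762.1586
  Σ                    717.0239     3,520.4008      20,997.7151
P = 717.0239.
Convexity = Σ t(t+1)·PV / [P·(1+y)²] = 20,997.7151 / (717.0239 × 1.162084) = 25.20002.

25.200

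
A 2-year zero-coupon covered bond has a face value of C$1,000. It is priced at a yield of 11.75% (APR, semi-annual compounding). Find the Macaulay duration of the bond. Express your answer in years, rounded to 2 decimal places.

A zero-coupon bond has a single cash flow at maturity, so its Macaulay duration equals its maturity: 2 years.
(Equivalently: 4 semi-annual periods ÷ 2 = 2 years.)

2.00 years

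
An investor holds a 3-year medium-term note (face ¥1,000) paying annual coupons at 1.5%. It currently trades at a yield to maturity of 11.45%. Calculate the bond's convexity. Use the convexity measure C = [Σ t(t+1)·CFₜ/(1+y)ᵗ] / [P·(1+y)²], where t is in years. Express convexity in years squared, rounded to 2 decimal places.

With y = 0.1145:
  t   CF        PV=CF/(1+0.1145)^t    t·PV        t(t+1)·PV
  1        15.00        13.4590        13.4590          26.9179
  2        15.00        12.0762        24.1524          72.4573
  3     1,015.00       733.2057     2,199.6171       8,798.4682
  Σ                    758.7409     2,237.2285       8,897.8435
P = 758.7409.
Convexity = Σ t(t+1)·PV / [P·(1+y)²] = 8,897.8435 / (758.7409 × 1.242110) = 9.44129.

9.44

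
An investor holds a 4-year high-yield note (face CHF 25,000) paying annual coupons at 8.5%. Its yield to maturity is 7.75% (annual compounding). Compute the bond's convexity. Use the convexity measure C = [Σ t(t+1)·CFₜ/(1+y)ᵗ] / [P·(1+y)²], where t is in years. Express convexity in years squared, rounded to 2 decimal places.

14.72

With y = 0.0775:
  t   CF        PV=CF/(1+0.0775)^t    t·PV        t(t+1)·PV
  1     2,125.00     1,972.1578     1,972.1578       3,944.3155
  2     2,125.00     1,830.3088     3,660.6177      10,981.8530
  3     2,125.00     1,698.6625     5,095.9875      20,383.9499
  4    27,125.00    20,123.3662    80,493.4650     402,467.3250
  Σ                 25,624.4954    91,222.2279     437,777.4435
P = 25,624.4954.
Convexity = Σ t(t+1)·PV / [P·(1+y)²] = 437,777.4435 / (25,624.4954 × 1.161006) = 14.71511.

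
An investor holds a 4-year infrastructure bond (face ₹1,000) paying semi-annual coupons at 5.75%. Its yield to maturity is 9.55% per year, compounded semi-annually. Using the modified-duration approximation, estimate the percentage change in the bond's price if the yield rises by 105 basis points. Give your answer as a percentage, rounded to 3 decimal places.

Periodic yield y = 0.04775. Modified duration first:
  t   CF        PV=CF/(1+0.04775)^t    t·PV
  1        28.75        27.4398        27.4398
  2        28.75        26.1892        52.3784
  3        28.75        24.9957        74.9870
  4        28.75        23.8565        95.4261
  5        28.75        22.7693       113.8465
  6        28.75        21.7316       130.3896
  7        28.75        20.7412       145.1885
  8     1,028.75       708.3510     5,666.8077
  Σ                    876.0742     6,306.4636
P = 876.0742; D_Mac = 7.19855 half-year periods = 3.59927 yrs; D_mod = 3.59927/(1+0.04775) = 3.43524 yrs.
ΔP/P ≈ -D_mod · Δy = -3.43524 × (+0.0105) = -0.036070 = -3.6070%.

-3.607%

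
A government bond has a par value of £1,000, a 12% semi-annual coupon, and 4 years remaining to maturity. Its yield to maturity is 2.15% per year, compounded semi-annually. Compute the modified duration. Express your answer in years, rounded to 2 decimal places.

Periodic yield y = 0.01075. First find Macaulay duration:
  t   CF        PV=CF/(1+0.01075)^t    t·PV
  1        60.00        59.3619        59.3619
  2        60.00        58.7305       117.4610
  3        60.00        58.1059       174.3176
  4        60.00        57.4879       229.9515
  5        60.00        56.8765       284.3823
  6        60.00        56.2715       337.6292
  7        60.00        55.6730       389.7113
  8     1,060.00       973.0964     7,784.7712
  Σ                  1,375.6035     9,377.5860
P = 1,375.6035; Macaulay duration = 9,377.5860 / 1,375.6035 = 6.81707 half-year periods = 3.40854 years.
Modified duration = D_Mac / (1 + y) = 3.40854 / 1.01075 = 3.37228 years.

3.37 years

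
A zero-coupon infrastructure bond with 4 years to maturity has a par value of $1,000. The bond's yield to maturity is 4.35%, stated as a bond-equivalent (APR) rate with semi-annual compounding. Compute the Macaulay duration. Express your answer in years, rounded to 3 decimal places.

4.000 years

A zero-coupon bond has a single cash flow at maturity, so its Macaulay duration equals its maturity: 4 years.
(Equivalently: 8 semi-annual periods ÷ 2 = 4 years.)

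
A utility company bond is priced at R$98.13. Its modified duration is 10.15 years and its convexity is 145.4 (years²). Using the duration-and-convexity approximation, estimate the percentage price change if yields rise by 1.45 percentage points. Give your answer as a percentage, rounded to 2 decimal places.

-13.19%

Duration effect: -D_mod·Δy = -10.15 × (+0.0145) = -0.147175
Convexity effect: ½·C·(Δy)² = 0.5 × 145.4 × (0.0145)² = +0.015285175
ΔP/P ≈ -0.147175 + 0.015285175 = -0.131889825
= -13.1889825%.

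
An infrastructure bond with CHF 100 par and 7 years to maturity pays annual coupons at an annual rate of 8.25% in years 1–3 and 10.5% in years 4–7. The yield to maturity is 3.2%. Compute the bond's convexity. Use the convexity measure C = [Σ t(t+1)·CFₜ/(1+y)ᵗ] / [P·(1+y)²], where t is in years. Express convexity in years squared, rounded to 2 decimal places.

With y = 0.032:
  t   CF        PV=CF/(1+0.032)^t    t·PV        t(t+1)·PV
  1         8.25         7.9942         7.9942          15.9884
  2         8.25         7.7463        15.4926          46.4778
  3         8.25         7.5061        22.5183          90.0733
  4        10.50         9.2570        37.0280         185.1401
  5        10.50         8.9700        44.8498         269.0990
  6        10.50         8.6918        52.1510         365.0568
  7       110.50        88.6348       620.4438       4,963.5503
  Σ                    138.8002       800.4777       5,935.3856
P = 138.8002.
Convexity = Σ t(t+1)·PV / [P·(1+y)²] = 5,935.3856 / (138.8002 × 1.065024) = 40.15128.

40.15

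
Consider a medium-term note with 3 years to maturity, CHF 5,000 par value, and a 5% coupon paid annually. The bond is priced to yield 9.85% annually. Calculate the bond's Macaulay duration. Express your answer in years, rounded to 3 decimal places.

2.849 years

Periodic yield y = 0.0985. Discount each cash flow and weight by its year:
  t   CF        PV=CF/(1+0.0985)^t    t·PV
  1       250.00       227.5831       227.5831
  2       250.00       207.1762       414.3524
  3     5,250.00     3,960.5830    11,881.7490
  Σ                  4,395.3423    12,523.6845
Price P = Σ PV = 4,395.3423.
Macaulay duration = Σ(t·PV) / P = 12,523.6845 / 4,395.3423 = 2.84931 years.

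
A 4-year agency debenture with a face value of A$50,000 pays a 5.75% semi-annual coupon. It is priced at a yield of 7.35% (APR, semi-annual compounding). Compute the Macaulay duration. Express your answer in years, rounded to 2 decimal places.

Periodic yield y = 0.03675. Discount each cash flow and weight by its period:
  t   CF        PV=CF/(1+0.03675)^t    t·PV
  1     1,437.50     1,386.5445     1,386.5445
  2     1,437.50     1,337.3952     2,674.7904
  3     1,437.50     1,289.9882     3,869.9645
  4     1,437.50     1,244.2615     4,977.0462
  5     1,437.50     1,200.1558     6,000.7791
  6     1,437.50     1,157.6135     6,945.6811
  7     1,437.50     1,116.5792     7,816.0546
  8    51,437.50    38,537.8516   308,302.8130
  Σ                 47,270.3896   341,973.6733
Price P = Σ PV = 47,270.3896.
Macaulay duration = Σ(t·PV) / P = 341,973.6733 / 47,270.3896 = 7.23442 half-year periods.
In years: 7.23442 / 2 = 3.61721 years.

3.62 years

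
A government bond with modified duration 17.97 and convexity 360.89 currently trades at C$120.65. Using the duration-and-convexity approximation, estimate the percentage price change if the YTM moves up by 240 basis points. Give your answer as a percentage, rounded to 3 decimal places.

Duration effect: -D_mod·Δy = -17.97 × (+0.024) = -0.431280
Convexity effect: ½·C·(Δy)² = 0.5 × 360.89 × (0.024)² = +0.10393632
ΔP/P ≈ -0.431280 + 0.10393632 = -0.32734368
= -32.734368%.

-32.734%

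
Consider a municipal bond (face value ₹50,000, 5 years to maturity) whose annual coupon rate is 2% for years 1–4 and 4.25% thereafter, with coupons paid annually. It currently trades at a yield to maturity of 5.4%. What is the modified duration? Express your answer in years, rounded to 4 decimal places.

4.5476 years

Periodic yield y = 0.054. First find Macaulay duration:
  t   CF        PV=CF/(1+0.054)^t    t·PV
  1     1,000.00       948.7666       948.7666
  2     1,000.00       900.1581     1,800.3161
  3     1,000.00       854.0399     2,562.1197
  4     1,000.00       810.2845     3,241.1382
  5    52,125.00    40,072.1841   200,360.9203
  Σ                 43,585.4332   208,913.2610
P = 43,585.4332; Macaulay duration = 208,913.2610 / 43,585.4332 = 4.79319 years.
Modified duration = D_Mac / (1 + y) = 4.79319 / 1.054 = 4.54762 years.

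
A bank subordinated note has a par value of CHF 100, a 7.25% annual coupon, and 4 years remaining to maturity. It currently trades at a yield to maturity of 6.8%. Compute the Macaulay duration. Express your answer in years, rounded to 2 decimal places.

Periodic yield y = 0.068. Discount each cash flow and weight by its year:
  t   CF        PV=CF/(1+0.068)^t    t·PV
  1         7.25         6.7884         6.7884
  2         7.25         6.3562        12.7123
  3         7.25         5.9515        17.8544
  4       107.25        82.4351       329.7405
  Σ                    101.5312       367.0956
Price P = Σ PV = 101.5312.
Macaulay duration = Σ(t·PV) / P = 367.0956 / 101.5312 = 3.61560 years.

3.62 years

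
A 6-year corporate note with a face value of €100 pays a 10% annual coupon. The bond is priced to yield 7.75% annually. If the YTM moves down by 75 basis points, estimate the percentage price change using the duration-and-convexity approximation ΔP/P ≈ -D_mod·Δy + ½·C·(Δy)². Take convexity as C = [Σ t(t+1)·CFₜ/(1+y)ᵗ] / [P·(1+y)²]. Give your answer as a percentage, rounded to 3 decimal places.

+3.455%

With y = 0.0775:
  t   CF        PV=CF/(1+0.0775)^t    t·PV        t(t+1)·PV
  1        10.00         9.2807         9.2807          18.5615
  2        10.00         8.6132        17.2264          51.6793
  3        10.00         7.9937        23.9811          95.9245
  4        10.00         7.4188        29.6750         148.3751
  5        10.00         6.8852        34.4258         206.5546
  6       110.00        70.2893       421.7356       2,952.1492
  Σ                    110.4808       536.3247       3,473.2441
P = 110.4808; D_Mac = 4.85446 yrs; D_mod = 4.50530 yrs; C = 27.07783.
Duration effect: -4.50530 × (-0.0075) = +0.033790
Convexity effect: 0.5 × 27.07783 × (-0.0075)² = +0.0007616
ΔP/P ≈ +0.033790 + 0.0007616 = +0.034551 = +3.4551%.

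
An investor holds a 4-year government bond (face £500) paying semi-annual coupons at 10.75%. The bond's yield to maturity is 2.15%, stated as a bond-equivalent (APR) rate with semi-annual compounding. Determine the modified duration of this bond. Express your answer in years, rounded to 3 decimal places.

3.414 years

Periodic yield y = 0.01075. First find Macaulay duration:
  t   CF        PV=CF/(1+0.01075)^t    t·PV
  1       26.875        26.5892        26.5892
  2       26.875        26.3064        52.6127
  3       26.875        26.0266        78.0798
  4       26.875        25.7498       102.9991
  5       26.875        25.4759       127.3796
  6       26.875        25.2050       151.2297
  7       26.875        24.9369       174.5582
  8      526.875       483.6794     3,869.4352
  Σ                    663.9691     4,582.8835
P = 663.9691; Macaulay duration = 4,582.8835 / 663.9691 = 6.90225 half-year periods = 3.45113 years.
Modified duration = D_Mac / (1 + y) = 3.45113 / 1.01075 = 3.41442 years.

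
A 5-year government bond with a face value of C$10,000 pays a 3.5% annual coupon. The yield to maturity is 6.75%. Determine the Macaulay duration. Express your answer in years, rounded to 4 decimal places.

4.6445 years

Periodic yield y = 0.0675. Discount each cash flow and weight by its year:
  t   CF        PV=CF/(1+0.0675)^t    t·PV
  1       350.00       327.8689       327.8689
  2       350.00       307.1371       614.2742
  3       350.00       287.7163       863.1488
  4       350.00       269.5234     1,078.0937
  5    10,350.00     7,466.2226    37,331.1128
  Σ                  8,658.4682    40,214.4983
Price P = Σ PV = 8,658.4682.
Macaulay duration = Σ(t·PV) / P = 40,214.4983 / 8,658.4682 = 4.64453 years.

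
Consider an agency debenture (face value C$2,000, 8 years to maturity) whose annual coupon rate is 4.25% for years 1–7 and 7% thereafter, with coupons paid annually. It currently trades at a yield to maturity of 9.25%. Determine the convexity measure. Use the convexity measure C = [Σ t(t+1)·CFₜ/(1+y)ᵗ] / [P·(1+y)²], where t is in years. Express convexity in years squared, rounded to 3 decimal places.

48.037

With y = 0.0925:
  t   CF        PV=CF/(1+0.0925)^t    t·PV        t(t+1)·PV
  1        85.00        77.8032        77.8032         155.6064
  2        85.00        71.2157       142.4315         427.2945
  3        85.00        65.1860       195.5581         782.2325
  4        85.00        59.6669       238.6674       1,193.3371
  5        85.00        54.6150       273.0748       1,638.4491
  6        85.00        49.9908       299.9449       2,099.6144
  7        85.00        45.7582       320.3073       2,562.4585
  8     2,140.00     1,054.4894     8,435.9150      75,923.2350
  Σ                  1,478.7252     9,983.7023      84,782.2274
P = 1,478.7252.
Convexity = Σ t(t+1)·PV / [P·(1+y)²] = 84,782.2274 / (1,478.7252 × 1.193556) = 48.03684.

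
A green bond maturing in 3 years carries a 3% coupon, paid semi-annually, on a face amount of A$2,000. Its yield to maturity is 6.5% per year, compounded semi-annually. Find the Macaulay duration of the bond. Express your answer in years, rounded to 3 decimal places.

Periodic yield y = 0.0325. Discount each cash flow and weight by its period:
  t   CF        PV=CF/(1+0.0325)^t    t·PV
  1        30.00        29.0557        29.0557
  2        30.00        28.1411        56.2822
  3        30.00        27.2553        81.7659
  4        30.00        26.3974       105.5896
  5        30.00        25.5665       127.8324
  6     2,030.00     1,675.5434    10,053.2603
  Σ                  1,811.9594    10,453.7861
Price P = Σ PV = 1,811.9594.
Macaulay duration = Σ(t·PV) / P = 10,453.7861 / 1,811.9594 = 5.76933 half-year periods.
In years: 5.76933 / 2 = 2.88466 years.

2.885 years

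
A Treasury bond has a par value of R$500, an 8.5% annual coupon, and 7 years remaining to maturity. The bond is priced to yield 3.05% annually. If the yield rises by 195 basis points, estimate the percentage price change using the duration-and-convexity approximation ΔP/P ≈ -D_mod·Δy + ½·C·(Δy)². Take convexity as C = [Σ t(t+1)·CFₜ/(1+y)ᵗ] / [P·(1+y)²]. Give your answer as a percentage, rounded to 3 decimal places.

-10.146%

With y = 0.0305:
  t   CF        PV=CF/(1+0.0305)^t    t·PV        t(t+1)·PV
  1        42.50        41.2421        41.2421          82.4842
  2        42.50        40.0215        80.0429         240.1288
  3        42.50        38.8369       116.5108         466.0432
  4        42.50        37.6875       150.7499         753.7493
  5        42.50        36.5720       182.8601       1,097.1606
  6        42.50        35.4896       212.9375       1,490.5627
  7       542.50       439.6062     3,077.2431      24,617.9450
  Σ                    669.4557     3,861.5865      28,748.0738
P = 669.4557; D_Mac = 5.76825 yrs; D_mod = 5.59752 yrs; C = 40.43811.
Duration effect: -5.59752 × (+0.0195) = -0.109152
Convexity effect: 0.5 × 40.43811 × (0.0195)² = +0.0076883
ΔP/P ≈ -0.109152 + 0.0076883 = -0.101463 = -10.1463%.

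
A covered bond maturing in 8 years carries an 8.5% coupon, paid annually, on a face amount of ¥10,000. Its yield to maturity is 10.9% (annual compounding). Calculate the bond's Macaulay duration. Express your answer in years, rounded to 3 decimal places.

5.977 years

Periodic yield y = 0.109. Discount each cash flow and weight by its year:
  t   CF        PV=CF/(1+0.109)^t    t·PV
  1       850.00       766.4563       766.4563
  2       850.00       691.1238     1,382.2476
  3       850.00       623.1955     1,869.5864
  4       850.00       561.9436     2,247.7745
  5       850.00       506.7120     2,533.5600
  6       850.00       456.9089     2,741.4536
  7       850.00       412.0008     2,884.0059
  8    10,850.00     4,742.1727    37,937.3819
  Σ                  8,760.5136    52,362.4661
Price P = Σ PV = 8,760.5136.
Macaulay duration = Σ(t·PV) / P = 52,362.4661 / 8,760.5136 = 5.97710 years.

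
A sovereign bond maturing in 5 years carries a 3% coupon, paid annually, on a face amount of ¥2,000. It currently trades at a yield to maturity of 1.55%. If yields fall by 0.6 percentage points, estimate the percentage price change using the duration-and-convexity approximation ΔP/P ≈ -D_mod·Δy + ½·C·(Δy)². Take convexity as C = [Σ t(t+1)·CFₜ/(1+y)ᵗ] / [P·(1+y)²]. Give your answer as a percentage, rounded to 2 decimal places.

+2.84%

With y = 0.0155:
  t   CF        PV=CF/(1+0.0155)^t    t·PV        t(t+1)·PV
  1        60.00        59.0842        59.0842         118.1684
  2        60.00        58.1824       116.3647         349.0942
  3        60.00        57.2943       171.8829         687.5317
  4        60.00        56.4198       225.6792       1,128.3960
  5     2,060.00     1,907.5133     9,537.5667      57,225.3999
  Σ                  2,138.4940    10,110.5777      59,508.5902
P = 2,138.4940; D_Mac = 4.72790 yrs; D_mod = 4.65573 yrs; C = 26.98434.
Duration effect: -4.65573 × (-0.006) = +0.027934
Convexity effect: 0.5 × 26.98434 × (-0.006)² = +0.0004857
ΔP/P ≈ +0.027934 + 0.0004857 = +0.028420 = +2.8420%.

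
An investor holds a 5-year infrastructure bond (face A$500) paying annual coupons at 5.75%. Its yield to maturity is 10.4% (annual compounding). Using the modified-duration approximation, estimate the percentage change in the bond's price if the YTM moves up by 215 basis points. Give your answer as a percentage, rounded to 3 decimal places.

-8.619%

Periodic yield y = 0.104. Modified duration first:
  t   CF        PV=CF/(1+0.104)^t    t·PV
  1        28.75        26.0417        26.0417
  2        28.75        23.5885        47.1769
  3        28.75        21.3664        64.0991
  4        28.75        19.3536        77.4144
  5       528.75       322.4074     1,612.0370
  Σ                    412.7575     1,826.7691
P = 412.7575; D_Mac = 4.42577 yrs; D_mod = 4.42577/(1+0.104) = 4.00885 yrs.
ΔP/P ≈ -D_mod · Δy = -4.00885 × (+0.0215) = -0.086190 = -8.6190%.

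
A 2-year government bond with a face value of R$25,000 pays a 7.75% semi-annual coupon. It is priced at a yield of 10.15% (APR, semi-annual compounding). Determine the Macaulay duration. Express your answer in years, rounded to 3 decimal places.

Periodic yield y = 0.05075. Discount each cash flow and weight by its period:
  t   CF        PV=CF/(1+0.05075)^t    t·PV
  1       968.75       921.9605       921.9605
  2       968.75       877.4309     1,754.8618
  3       968.75       835.0520     2,505.1560
  4    25,968.75    21,303.6222    85,214.4886
  Σ                 23,938.0655    90,396.4669
Price P = Σ PV = 23,938.0655.
Macaulay duration = Σ(t·PV) / P = 90,396.4669 / 23,938.0655 = 3.77626 half-year periods.
In years: 3.77626 / 2 = 1.88813 years.

1.888 years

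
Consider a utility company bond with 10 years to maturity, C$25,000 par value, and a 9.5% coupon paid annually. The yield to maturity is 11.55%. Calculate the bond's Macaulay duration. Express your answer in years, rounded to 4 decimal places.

6.6621 years

Periodic yield y = 0.1155. Discount each cash flow and weight by its year:
  t   CF        PV=CF/(1+0.1155)^t    t·PV
  1     2,375.00     2,129.0901     2,129.0901
  2     2,375.00     1,908.6419     3,817.2839
  3     2,375.00     1,711.0192     5,133.0577
  4     2,375.00     1,533.8586     6,135.4343
  5     2,375.00     1,375.0413     6,875.2065
  6     2,375.00     1,232.6681     7,396.0088
  7     2,375.00     1,105.0364     7,735.2549
  8     2,375.00       990.6198     7,924.9586
  9     2,375.00       888.0500     7,992.4504
  10   27,375.00     9,176.1052    91,761.0515
  Σ                 22,050.1307   146,899.7967
Price P = Σ PV = 22,050.1307.
Macaulay duration = Σ(t·PV) / P = 146,899.7967 / 22,050.1307 = 6.66208 years.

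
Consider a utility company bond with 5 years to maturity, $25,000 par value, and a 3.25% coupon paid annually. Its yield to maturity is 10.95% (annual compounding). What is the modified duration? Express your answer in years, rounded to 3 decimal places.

Periodic yield y = 0.1095. First find Macaulay duration:
  t   CF        PV=CF/(1+0.1095)^t    t·PV
  1       812.50       732.3119       732.3119
  2       812.50       660.0377     1,320.0754
  3       812.50       594.8965     1,784.6896
  4       812.50       536.1844     2,144.7374
  5    25,812.50    15,353.0101    76,765.0506
  Σ                 17,876.4406    82,746.8650
P = 17,876.4406; Macaulay duration = 82,746.8650 / 17,876.4406 = 4.62882 years.
Modified duration = D_Mac / (1 + y) = 4.62882 / 1.1095 = 4.17199 years.

4.172 years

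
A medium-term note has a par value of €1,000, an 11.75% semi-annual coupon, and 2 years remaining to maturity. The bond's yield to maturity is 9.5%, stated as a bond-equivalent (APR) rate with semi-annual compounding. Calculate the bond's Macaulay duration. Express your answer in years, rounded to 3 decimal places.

1.843 years

Periodic yield y = 0.0475. Discount each cash flow and weight by its period:
  t   CF        PV=CF/(1+0.0475)^t    t·PV
  1        58.75        56.0859        56.0859
  2        58.75        53.5426       107.0853
  3        58.75        51.1147       153.3441
  4     1,058.75       879.3814     3,517.5258
  Σ                  1,040.1247     3,834.0411
Price P = Σ PV = 1,040.1247.
Macaulay duration = Σ(t·PV) / P = 3,834.0411 / 1,040.1247 = 3.68614 half-year periods.
In years: 3.68614 / 2 = 1.84307 years.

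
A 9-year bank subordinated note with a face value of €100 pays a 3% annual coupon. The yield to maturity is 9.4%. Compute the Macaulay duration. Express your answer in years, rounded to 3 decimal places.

Periodic yield y = 0.094. Discount each cash flow and weight by its year:
  t   CF        PV=CF/(1+0.094)^t    t·PV
  1         3.00         2.7422         2.7422
  2         3.00         2.5066         5.0132
  3         3.00         2.2912         6.8737
  4         3.00         2.0944         8.3775
  5         3.00         1.9144         9.5720
  6         3.00         1.7499        10.4995
  7         3.00         1.5996        11.1969
  8         3.00         1.4621        11.6970
  9       103.00        45.8861       412.9751
  Σ                     62.2466       478.9471
Price P = Σ PV = 62.2466.
Macaulay duration = Σ(t·PV) / P = 478.9471 / 62.2466 = 7.69435 years.

7.694 years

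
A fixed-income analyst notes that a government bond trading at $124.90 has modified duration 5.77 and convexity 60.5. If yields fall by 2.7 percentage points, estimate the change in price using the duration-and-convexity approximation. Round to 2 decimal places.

Duration effect: -D_mod·Δy = -5.77 × (-0.027) = +0.155790
Convexity effect: ½·C·(Δy)² = 0.5 × 60.5 × (-0.027)² = +0.02205225
ΔP/P ≈ +0.155790 + 0.02205225 = +0.17784225
ΔP ≈ 124.90 × (+0.17784225) = +22.212497025.

+$22.21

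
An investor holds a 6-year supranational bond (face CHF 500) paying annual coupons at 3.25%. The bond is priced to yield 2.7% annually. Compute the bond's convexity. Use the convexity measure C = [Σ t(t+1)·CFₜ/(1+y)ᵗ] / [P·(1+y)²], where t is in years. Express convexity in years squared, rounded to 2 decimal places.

With y = 0.027:
  t   CF        PV=CF/(1+0.027)^t    t·PV        t(t+1)·PV
  1        16.25        15.8228        15.8228          31.6456
  2        16.25        15.4068        30.8136          92.4408
  3        16.25        15.0018        45.0053         180.0210
  4        16.25        14.6074        58.4294         292.1471
  5        16.25        14.2233        71.1166         426.6998
  6       516.25       439.9845     2,639.9072      18,479.3501
  Σ                    515.0465     2,861.0949      19,502.3044
P = 515.0465.
Convexity = Σ t(t+1)·PV / [P·(1+y)²] = 19,502.3044 / (515.0465 × 1.054729) = 35.90034.

35.90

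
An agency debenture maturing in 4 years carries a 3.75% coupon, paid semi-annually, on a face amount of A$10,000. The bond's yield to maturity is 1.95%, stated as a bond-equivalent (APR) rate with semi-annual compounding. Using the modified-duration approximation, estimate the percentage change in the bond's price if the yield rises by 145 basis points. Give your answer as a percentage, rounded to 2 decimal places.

-5.40%

Periodic yield y = 0.00975. Modified duration first:
  t   CF        PV=CF/(1+0.00975)^t    t·PV
  1       187.50       185.6895       185.6895
  2       187.50       183.8965       367.7931
  3       187.50       182.1209       546.3626
  4       187.50       180.3623       721.4493
  5       187.50       178.6208       893.1039
  6       187.50       176.8960     1,061.3762
  7       187.50       175.1880     1,226.3157
  8    10,187.50     9,426.6358    75,413.0862
  Σ                 10,689.4098    80,415.1764
P = 10,689.4098; D_Mac = 7.52288 half-year periods = 3.76144 yrs; D_mod = 3.76144/(1+0.00975) = 3.72512 yrs.
ΔP/P ≈ -D_mod · Δy = -3.72512 × (+0.0145) = -0.054014 = -5.4014%.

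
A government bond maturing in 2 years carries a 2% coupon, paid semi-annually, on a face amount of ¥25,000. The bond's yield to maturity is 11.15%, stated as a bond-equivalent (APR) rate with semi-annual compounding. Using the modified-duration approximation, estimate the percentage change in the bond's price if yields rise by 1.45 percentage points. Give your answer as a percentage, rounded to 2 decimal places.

Periodic yield y = 0.05575. Modified duration first:
  t   CF        PV=CF/(1+0.05575)^t    t·PV
  1       250.00       236.7985       236.7985
  2       250.00       224.2941       448.5882
  3       250.00       212.4500       637.3500
  4    25,250.00    20,324.3667    81,297.4668
  Σ                 20,997.9093    82,620.2035
P = 20,997.9093; D_Mac = 3.93469 half-year periods = 1.96734 yrs; D_mod = 1.96734/(1+0.05575) = 1.86346 yrs.
ΔP/P ≈ -D_mod · Δy = -1.86346 × (+0.0145) = -0.027020 = -2.7020%.

-2.70%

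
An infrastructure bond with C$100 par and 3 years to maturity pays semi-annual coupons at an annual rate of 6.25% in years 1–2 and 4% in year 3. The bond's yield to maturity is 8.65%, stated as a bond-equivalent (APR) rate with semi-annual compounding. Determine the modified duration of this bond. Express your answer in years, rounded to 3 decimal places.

2.659 years

Periodic yield y = 0.04325. First find Macaulay duration:
  t   CF        PV=CF/(1+0.04325)^t    t·PV
  1        3.125         2.9954         2.9954
  2        3.125         2.8713         5.7425
  3        3.125         2.7522         8.2567
  4        3.125         2.6381        10.5525
  5        2.000         1.6184         8.0920
  6      102.000        79.1170       474.7020
  Σ                     91.9925       510.3412
P = 91.9925; Macaulay duration = 510.3412 / 91.9925 = 5.54764 half-year periods = 2.77382 years.
Modified duration = D_Mac / (1 + y) = 2.77382 / 1.04325 = 2.65883 years.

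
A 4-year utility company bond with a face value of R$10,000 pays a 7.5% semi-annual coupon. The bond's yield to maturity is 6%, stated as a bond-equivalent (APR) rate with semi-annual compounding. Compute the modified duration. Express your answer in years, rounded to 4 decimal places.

3.4398 years

Periodic yield y = 0.03. First find Macaulay duration:
  t   CF        PV=CF/(1+0.03)^t    t·PV
  1       375.00       364.0777       364.0777
  2       375.00       353.4735       706.9469
  3       375.00       343.1781     1,029.5344
  4       375.00       333.1826     1,332.7306
  5       375.00       323.4783     1,617.3915
  6       375.00       314.0566     1,884.3396
  7       375.00       304.9093     2,134.3652
  8    10,375.00     8,190.1208    65,520.9664
  Σ                 10,526.4769    74,590.3523
P = 10,526.4769; Macaulay duration = 74,590.3523 / 10,526.4769 = 7.08598 half-year periods = 3.54299 years.
Modified duration = D_Mac / (1 + y) = 3.54299 / 1.03 = 3.43979 years.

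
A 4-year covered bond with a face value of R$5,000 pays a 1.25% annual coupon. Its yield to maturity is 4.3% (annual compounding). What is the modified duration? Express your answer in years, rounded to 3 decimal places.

Periodic yield y = 0.043. First find Macaulay duration:
  t   CF        PV=CF/(1+0.043)^t    t·PV
  1        62.50        59.9233        59.9233
  2        62.50        57.4528       114.9057
  3        62.50        55.0842       165.2526
  4     5,062.50     4,277.8722    17,111.4887
  Σ                  4,450.3325    17,451.5702
P = 4,450.3325; Macaulay duration = 17,451.5702 / 4,450.3325 = 3.92141 years.
Modified duration = D_Mac / (1 + y) = 3.92141 / 1.043 = 3.75974 years.

3.760 years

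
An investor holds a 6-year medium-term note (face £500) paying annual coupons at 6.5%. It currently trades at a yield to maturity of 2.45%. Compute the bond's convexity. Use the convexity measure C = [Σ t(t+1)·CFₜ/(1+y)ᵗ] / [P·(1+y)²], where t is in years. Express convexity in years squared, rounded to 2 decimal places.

With y = 0.0245:
  t   CF        PV=CF/(1+0.0245)^t    t·PV        t(t+1)·PV
  1        32.50        31.7228        31.7228          63.4456
  2        32.50        30.9642        61.9283         185.7850
  3        32.50        30.2237        90.6711         362.6843
  4        32.50        29.5009       118.0037         590.0183
  5        32.50        28.7954       143.9771         863.8629
  6       532.50       460.5193     2,763.1158      19,341.8106
  Σ                    611.7263     3,209.4188      21,407.6067
P = 611.7263.
Convexity = Σ t(t+1)·PV / [P·(1+y)²] = 21,407.6067 / (611.7263 × 1.049600) = 33.34165.

33.34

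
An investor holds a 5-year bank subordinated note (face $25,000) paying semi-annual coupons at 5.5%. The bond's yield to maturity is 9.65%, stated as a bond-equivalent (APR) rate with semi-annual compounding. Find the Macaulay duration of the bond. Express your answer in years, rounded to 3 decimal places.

Periodic yield y = 0.04825. Discount each cash flow and weight by its period:
  t   CF        PV=CF/(1+0.04825)^t    t·PV
  1       687.50       655.8550       655.8550
  2       687.50       625.6666     1,251.3332
  3       687.50       596.8677     1,790.6031
  4       687.50       569.3944     2,277.5777
  5       687.50       543.1857     2,715.9286
  6       687.50       518.1834     3,109.1003
  7       687.50       494.3319     3,460.3230
  8       687.50       471.5782     3,772.6257
  9       687.50       449.8719     4,048.8471
  10   25,687.50    16,035.1538   160,351.5375
  Σ                 20,960.0886   183,433.7313
Price P = Σ PV = 20,960.0886.
Macaulay duration = Σ(t·PV) / P = 183,433.7313 / 20,960.0886 = 8.75157 half-year periods.
In years: 8.75157 / 2 = 4.37579 years.

4.376 years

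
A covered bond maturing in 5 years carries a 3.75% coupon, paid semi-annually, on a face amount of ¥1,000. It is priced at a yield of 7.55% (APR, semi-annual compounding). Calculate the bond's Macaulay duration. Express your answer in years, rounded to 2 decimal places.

4.56 years

Periodic yield y = 0.03775. Discount each cash flow and weight by its period:
  t   CF        PV=CF/(1+0.03775)^t    t·PV
  1        18.75        18.0679        18.0679
  2        18.75        17.4107        34.8214
  3        18.75        16.7773        50.3320
  4        18.75        16.1670        64.6681
  5        18.75        15.5789        77.8946
  6        18.75        15.0122        90.0733
  7        18.75        14.4661       101.2628
  8        18.75        13.9399       111.5191
  9        18.75        13.4328       120.8952
  10    1,018.75       703.2993     7,032.9933
  Σ                    844.1523     7,702.5278
Price P = Σ PV = 844.1523.
Macaulay duration = Σ(t·PV) / P = 7,702.5278 / 844.1523 = 9.12457 half-year periods.
In years: 9.12457 / 2 = 4.56229 years.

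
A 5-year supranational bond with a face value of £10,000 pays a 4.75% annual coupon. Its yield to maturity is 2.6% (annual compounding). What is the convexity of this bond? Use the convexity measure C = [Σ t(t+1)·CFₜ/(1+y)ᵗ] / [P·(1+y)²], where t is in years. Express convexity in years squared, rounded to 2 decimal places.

25.39

With y = 0.026:
  t   CF        PV=CF/(1+0.026)^t    t·PV        t(t+1)·PV
  1       475.00       462.9630       462.9630         925.9259
  2       475.00       451.2310       902.4619       2,707.3857
  3       475.00       439.7963     1,319.3888       5,277.5551
  4       475.00       428.6513     1,714.6053       8,573.0264
  5    10,475.00     9,213.3427    46,066.7137     276,400.2824
  Σ                 10,995.9842    50,466.1327     293,884.1756
P = 10,995.9842.
Convexity = Σ t(t+1)·PV / [P·(1+y)²] = 293,884.1756 / (10,995.9842 × 1.052676) = 25.38910.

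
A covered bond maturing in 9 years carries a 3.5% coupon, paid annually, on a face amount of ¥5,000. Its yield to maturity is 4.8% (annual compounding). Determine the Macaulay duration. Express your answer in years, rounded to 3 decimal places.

Periodic yield y = 0.048. Discount each cash flow and weight by its year:
  t   CF        PV=CF/(1+0.048)^t    t·PV
  1       175.00       166.9847       166.9847
  2       175.00       159.3366       318.6732
  3       175.00       152.0387       456.1162
  4       175.00       145.0751       580.3005
  5       175.00       138.4305       692.1523
  6       175.00       132.0901       792.5408
  7       175.00       126.0402       882.2814
  8       175.00       120.2674       962.1389
  9     5,175.00     3,393.5856    30,542.2705
  Σ                  4,533.8489    35,393.4583
Price P = Σ PV = 4,533.8489.
Macaulay duration = Σ(t·PV) / P = 35,393.4583 / 4,533.8489 = 7.80649 years.

7.806 years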